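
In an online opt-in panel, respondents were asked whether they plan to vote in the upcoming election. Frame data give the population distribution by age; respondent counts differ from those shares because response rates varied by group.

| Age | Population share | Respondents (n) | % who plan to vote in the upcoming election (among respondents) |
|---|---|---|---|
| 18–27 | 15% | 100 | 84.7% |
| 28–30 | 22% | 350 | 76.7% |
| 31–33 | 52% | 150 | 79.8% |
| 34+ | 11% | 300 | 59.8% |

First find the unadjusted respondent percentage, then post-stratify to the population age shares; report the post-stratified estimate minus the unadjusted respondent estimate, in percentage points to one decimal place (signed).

+5.2 percentage points

Without adjustment, the pooled respondent share is:
  (100/900)×84.7 + (350/900)×76.7 + (150/900)×79.8 + (300/900)×59.8 = 72.4722%
Reweighting by population age shares:
  0.15×84.7 + 0.22×76.7 + 0.52×79.8 + 0.11×59.8 = 77.653%
Difference = 77.653 − 72.4722 = 5.1808 pp.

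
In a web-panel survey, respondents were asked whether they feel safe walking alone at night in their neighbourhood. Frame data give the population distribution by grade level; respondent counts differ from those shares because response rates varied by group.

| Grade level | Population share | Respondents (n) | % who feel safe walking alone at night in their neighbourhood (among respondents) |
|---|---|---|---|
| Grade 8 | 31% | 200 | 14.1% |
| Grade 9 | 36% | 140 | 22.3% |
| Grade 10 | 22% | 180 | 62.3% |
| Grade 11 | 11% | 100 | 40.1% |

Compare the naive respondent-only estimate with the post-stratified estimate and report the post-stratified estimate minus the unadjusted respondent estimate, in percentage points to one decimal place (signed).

Without adjustment, the pooled respondent share is:
  (200/620)×14.1 + (140/620)×22.3 + (180/620)×62.3 + (100/620)×40.1 = 34.1387%
Reweighting by population grade level shares:
  0.31×14.1 + 0.36×22.3 + 0.22×62.3 + 0.11×40.1 = 30.516%
Difference = 30.516 − 34.1387 = -3.6227 pp.

-3.6 percentage points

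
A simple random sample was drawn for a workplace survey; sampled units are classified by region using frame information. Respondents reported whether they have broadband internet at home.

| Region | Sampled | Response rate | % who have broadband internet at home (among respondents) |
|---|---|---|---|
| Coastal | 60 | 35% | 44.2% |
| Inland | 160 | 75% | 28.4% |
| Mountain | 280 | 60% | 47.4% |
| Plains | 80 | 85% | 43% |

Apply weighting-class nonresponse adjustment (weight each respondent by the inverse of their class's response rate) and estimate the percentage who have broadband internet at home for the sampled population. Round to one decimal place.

Inverse-response-rate weighting restores each class to its sampled count, so class totals weight by n_sampled:
  Coastal: 60 × 44.2 = 2652
  Inland: 160 × 28.4 = 4544
  Mountain: 280 × 47.4 = 13,272
  Plains: 80 × 43 = 3440
Adjusted estimate = 23,908 / 580 = 41.2207 → 41.2%.

41.2%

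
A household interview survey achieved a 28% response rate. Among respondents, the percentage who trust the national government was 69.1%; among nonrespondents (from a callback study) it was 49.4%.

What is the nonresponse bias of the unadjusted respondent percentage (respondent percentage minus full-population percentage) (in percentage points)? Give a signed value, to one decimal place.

Nonresponse fraction = 1 − 0.28 = 0.72.
Bias = (nonresponse fraction) × (respondent percentage − nonrespondent percentage)
     = 0.72 × (69.1 − 49.4) = 0.72 × 19.7 = 14.184.

+14.2 percentage points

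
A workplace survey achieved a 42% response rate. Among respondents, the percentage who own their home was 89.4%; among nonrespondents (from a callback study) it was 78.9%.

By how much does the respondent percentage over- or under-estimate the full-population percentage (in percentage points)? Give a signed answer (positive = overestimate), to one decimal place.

+6.1 percentage points

Nonresponse fraction = 1 − 0.42 = 0.58.
Bias = (nonresponse fraction) × (respondent percentage − nonrespondent percentage)
     = 0.58 × (89.4 − 78.9) = 0.58 × 10.5 = 6.09.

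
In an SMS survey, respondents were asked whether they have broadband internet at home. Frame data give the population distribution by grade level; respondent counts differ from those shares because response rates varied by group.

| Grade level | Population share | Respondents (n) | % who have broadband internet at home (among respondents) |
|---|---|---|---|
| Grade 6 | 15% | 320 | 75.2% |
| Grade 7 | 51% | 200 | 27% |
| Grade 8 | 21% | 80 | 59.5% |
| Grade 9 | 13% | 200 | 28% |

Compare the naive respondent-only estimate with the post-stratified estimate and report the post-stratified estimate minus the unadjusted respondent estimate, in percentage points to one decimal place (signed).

Unadjusted (pooled respondent) estimate weights by respondent counts:
  (320/800)×75.2 + (200/800)×27 + (80/800)×59.5 + (200/800)×28 = 49.78%
Reweighting by population grade level shares:
  0.15×75.2 + 0.51×27 + 0.21×59.5 + 0.13×28 = 41.185%
Difference = 41.185 − 49.78 = -8.595 pp.

-8.6 percentage points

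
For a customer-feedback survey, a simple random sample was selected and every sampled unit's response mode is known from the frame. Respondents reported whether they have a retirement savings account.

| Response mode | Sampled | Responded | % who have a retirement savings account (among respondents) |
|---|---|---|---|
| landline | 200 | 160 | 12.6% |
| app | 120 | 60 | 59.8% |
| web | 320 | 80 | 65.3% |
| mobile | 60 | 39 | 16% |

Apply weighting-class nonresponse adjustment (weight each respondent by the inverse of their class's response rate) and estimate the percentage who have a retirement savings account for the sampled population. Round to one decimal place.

Class response rates: landline 160/200 = 80%, app 60/120 = 50%, web 80/320 = 25%, mobile 39/60 = 65%.
Inverse-response-rate weighting restores each class to its sampled count, so class totals weight by n_sampled:
  landline: 200 × 12.6 = 2520
  app: 120 × 59.8 = 7176
  web: 320 × 65.3 = 20,896
  mobile: 60 × 16 = 960
Adjusted estimate = 31,552 / 700 = 45.0743 → 45.1%.

45.1%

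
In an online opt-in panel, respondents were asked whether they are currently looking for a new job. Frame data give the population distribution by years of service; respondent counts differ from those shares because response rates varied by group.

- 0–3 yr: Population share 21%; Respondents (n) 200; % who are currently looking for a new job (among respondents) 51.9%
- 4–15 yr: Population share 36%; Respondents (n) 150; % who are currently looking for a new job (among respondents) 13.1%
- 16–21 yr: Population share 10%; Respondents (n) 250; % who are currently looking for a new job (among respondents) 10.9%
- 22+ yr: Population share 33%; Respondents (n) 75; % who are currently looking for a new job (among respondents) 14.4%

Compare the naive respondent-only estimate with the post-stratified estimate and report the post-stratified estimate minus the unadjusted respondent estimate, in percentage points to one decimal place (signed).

Naive respondent-only estimate (weights = respondent counts):
  (200/675)×51.9 + (150/675)×13.1 + (250/675)×10.9 + (75/675)×14.4 = 23.9259%
Reweighting by population years of service shares:
  0.21×51.9 + 0.36×13.1 + 0.1×10.9 + 0.33×14.4 = 21.457%
Difference = 21.457 − 23.9259 = -2.4689 pp.

-2.5 percentage points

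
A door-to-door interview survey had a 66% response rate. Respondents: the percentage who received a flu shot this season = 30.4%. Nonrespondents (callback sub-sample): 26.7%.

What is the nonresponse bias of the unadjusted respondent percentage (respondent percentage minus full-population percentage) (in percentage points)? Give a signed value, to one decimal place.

+1.3 percentage points

Nonresponse fraction = 1 − 0.66 = 0.34.
Bias = (nonresponse fraction) × (respondent percentage − nonrespondent percentage)
     = 0.34 × (30.4 − 26.7) = 0.34 × 3.7 = 1.258.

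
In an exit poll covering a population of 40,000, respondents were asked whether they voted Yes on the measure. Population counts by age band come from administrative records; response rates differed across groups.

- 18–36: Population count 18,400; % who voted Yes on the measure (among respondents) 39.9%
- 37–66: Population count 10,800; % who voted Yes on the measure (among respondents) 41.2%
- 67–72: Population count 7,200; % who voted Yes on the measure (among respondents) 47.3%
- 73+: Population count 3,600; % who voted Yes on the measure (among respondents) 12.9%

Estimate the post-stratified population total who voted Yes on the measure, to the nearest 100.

15,700

Apply each group's respondent rate to its population count:
  18–36: 18,400 × 39.9% = 7341.6
  37–66: 10,800 × 41.2% = 4449.6
  67–72: 7,200 × 47.3% = 3405.6
  73+: 3,600 × 12.9% = 464.4
Estimated total = 15661.2 → 15,700.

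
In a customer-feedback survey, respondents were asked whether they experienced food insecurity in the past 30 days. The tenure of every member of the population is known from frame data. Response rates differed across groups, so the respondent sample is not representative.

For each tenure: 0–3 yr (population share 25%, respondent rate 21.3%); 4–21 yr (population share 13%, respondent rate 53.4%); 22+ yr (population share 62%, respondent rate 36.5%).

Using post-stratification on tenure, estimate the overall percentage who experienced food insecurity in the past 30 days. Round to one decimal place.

34.9%

Each cell contributes population-share × respondent value:
  0–3 yr: 0.25 × 21.3 = 5.325
  4–21 yr: 0.13 × 53.4 = 6.942
  22+ yr: 0.62 × 36.5 = 22.63
Post-stratified estimate = 34.897 → 34.9%.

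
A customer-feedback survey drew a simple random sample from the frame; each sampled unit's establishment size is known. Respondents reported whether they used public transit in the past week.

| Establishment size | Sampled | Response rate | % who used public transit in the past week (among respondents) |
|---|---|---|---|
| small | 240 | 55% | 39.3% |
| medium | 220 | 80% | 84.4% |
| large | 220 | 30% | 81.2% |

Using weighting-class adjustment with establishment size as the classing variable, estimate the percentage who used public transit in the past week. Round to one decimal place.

67.4%

With weight = n_sampled/n_responded per class, the weighted class total is n_sampled:
  small: 240 × 39.3 = 9432
  medium: 220 × 84.4 = 18,568
  large: 220 × 81.2 = 17,864
Adjusted estimate = 45,864 / 680 = 67.4471 → 67.4%.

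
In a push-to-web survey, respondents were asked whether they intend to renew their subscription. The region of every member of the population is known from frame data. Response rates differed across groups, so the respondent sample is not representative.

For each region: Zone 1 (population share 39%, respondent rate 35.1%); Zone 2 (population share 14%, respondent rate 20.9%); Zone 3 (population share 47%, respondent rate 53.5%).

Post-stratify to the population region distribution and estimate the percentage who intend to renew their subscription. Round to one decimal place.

41.8%

Reweight to the known region distribution:
  Zone 1: 0.39 × 35.1 = 13.689
  Zone 2: 0.14 × 20.9 = 2.926
  Zone 3: 0.47 × 53.5 = 25.145
Post-stratified estimate = 41.76 → 41.8%.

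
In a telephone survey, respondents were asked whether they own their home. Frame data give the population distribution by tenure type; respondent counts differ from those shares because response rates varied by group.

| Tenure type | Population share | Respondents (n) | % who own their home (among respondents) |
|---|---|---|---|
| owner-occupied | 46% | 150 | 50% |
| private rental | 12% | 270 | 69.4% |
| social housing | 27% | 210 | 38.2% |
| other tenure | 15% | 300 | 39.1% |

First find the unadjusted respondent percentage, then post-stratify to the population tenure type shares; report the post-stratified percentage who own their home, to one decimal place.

47.5%

Naive respondent-only estimate (weights = respondent counts):
  (150/930)×50 + (270/930)×69.4 + (210/930)×38.2 + (300/930)×39.1 = 49.4516%
Reweighting by population tenure type shares:
  0.46×50 + 0.12×69.4 + 0.27×38.2 + 0.15×39.1 = 47.507%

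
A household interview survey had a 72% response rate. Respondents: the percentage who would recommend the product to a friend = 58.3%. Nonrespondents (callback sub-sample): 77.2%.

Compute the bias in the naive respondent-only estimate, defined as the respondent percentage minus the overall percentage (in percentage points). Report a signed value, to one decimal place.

Nonresponse fraction = 1 − 0.72 = 0.28.
Bias = (nonresponse fraction) × (respondent percentage − nonrespondent percentage)
     = 0.28 × (58.3 − 77.2) = 0.28 × -18.9 = -5.292.

-5.3 percentage points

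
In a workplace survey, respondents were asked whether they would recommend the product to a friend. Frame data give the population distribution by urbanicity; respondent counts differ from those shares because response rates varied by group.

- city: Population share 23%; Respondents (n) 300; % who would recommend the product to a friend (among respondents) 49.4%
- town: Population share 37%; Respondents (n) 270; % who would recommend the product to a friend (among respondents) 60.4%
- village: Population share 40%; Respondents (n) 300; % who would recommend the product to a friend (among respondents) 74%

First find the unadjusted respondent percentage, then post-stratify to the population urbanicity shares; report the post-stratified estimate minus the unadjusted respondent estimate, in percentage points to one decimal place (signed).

+2.0 percentage points

Unadjusted (pooled respondent) estimate weights by respondent counts:
  (300/870)×49.4 + (270/870)×60.4 + (300/870)×74 = 61.2966%
Reweighting by population urbanicity shares:
  0.23×49.4 + 0.37×60.4 + 0.4×74 = 63.31%
Difference = 63.31 − 61.2966 = 2.0134 pp.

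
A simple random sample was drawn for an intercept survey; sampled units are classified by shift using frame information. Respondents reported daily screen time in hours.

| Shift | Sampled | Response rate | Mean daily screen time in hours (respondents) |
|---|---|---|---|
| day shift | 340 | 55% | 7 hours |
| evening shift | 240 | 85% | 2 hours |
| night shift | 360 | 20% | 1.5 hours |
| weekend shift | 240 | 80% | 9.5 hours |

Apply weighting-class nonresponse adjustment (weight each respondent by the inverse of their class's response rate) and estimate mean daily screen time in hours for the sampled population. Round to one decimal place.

4.8

Each respondent's weight = sampled/responded in their class; summing within a class gives n_sampled, so:
  day shift: 340 × 7 = 2380
  evening shift: 240 × 2 = 480
  night shift: 360 × 1.5 = 540
  weekend shift: 240 × 9.5 = 2280
Adjusted estimate = 5680 / 1,180 = 4.81356 → 4.8.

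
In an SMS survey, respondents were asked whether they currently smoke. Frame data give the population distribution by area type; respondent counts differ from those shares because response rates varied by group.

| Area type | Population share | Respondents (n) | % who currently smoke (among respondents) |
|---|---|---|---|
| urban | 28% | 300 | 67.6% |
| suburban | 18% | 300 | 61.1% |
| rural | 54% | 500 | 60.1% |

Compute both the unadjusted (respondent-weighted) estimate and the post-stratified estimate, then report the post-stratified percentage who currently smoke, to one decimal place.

62.4%

Unadjusted (pooled respondent) estimate weights by respondent counts:
  (300/1100)×67.6 + (300/1100)×61.1 + (500/1100)×60.1 = 62.4182%
Post-stratifying to population shares instead:
  0.28×67.6 + 0.18×61.1 + 0.54×60.1 = 62.38%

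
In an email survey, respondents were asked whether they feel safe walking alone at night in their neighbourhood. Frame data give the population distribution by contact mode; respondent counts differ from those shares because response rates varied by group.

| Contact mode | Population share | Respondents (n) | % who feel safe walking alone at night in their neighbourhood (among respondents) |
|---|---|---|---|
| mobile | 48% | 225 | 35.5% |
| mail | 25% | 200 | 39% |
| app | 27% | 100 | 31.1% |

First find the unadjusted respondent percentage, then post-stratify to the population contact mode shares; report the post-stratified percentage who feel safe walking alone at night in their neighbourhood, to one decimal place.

Without adjustment, the pooled respondent share is:
  (225/525)×35.5 + (200/525)×39 + (100/525)×31.1 = 35.9952%
Post-stratified estimate weights by population shares:
  0.48×35.5 + 0.25×39 + 0.27×31.1 = 35.187%

35.2%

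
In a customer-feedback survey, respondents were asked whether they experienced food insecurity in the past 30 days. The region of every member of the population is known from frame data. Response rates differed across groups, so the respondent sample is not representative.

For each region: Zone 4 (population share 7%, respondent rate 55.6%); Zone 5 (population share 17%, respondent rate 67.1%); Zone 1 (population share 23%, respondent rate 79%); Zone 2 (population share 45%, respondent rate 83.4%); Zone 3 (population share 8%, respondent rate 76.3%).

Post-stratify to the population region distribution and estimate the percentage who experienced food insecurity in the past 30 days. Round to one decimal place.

77.1%

Reweight to the known region distribution:
  Zone 4: 0.07 × 55.6 = 3.892
  Zone 5: 0.17 × 67.1 = 11.407
  Zone 1: 0.23 × 79 = 18.17
  Zone 2: 0.45 × 83.4 = 37.53
  Zone 3: 0.08 × 76.3 = 6.104
Post-stratified estimate = 77.103 → 77.1%.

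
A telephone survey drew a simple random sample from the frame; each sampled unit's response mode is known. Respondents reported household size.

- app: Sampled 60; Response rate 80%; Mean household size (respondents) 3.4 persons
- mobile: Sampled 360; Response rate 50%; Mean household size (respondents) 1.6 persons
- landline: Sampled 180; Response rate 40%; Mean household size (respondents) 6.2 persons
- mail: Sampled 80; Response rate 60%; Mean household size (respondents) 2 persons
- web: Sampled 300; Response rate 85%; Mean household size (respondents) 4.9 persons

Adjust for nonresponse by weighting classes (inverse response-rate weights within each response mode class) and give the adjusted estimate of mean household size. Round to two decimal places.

3.60

With weight = n_sampled/n_responded per class, the weighted class total is n_sampled:
  app: 60 × 3.4 = 204
  mobile: 360 × 1.6 = 576
  landline: 180 × 6.2 = 1116
  mail: 80 × 2 = 160
  web: 300 × 4.9 = 1470
Adjusted estimate = 3526 / 980 = 3.59796 → 3.60.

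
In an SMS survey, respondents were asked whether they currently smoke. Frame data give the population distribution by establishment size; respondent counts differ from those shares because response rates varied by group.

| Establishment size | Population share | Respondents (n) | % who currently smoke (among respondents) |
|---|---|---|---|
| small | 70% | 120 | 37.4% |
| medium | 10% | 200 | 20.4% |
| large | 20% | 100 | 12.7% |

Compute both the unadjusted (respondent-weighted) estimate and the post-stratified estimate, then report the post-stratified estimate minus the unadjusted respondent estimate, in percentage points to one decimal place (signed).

Without adjustment, the pooled respondent share is:
  (120/420)×37.4 + (200/420)×20.4 + (100/420)×12.7 = 23.4238%
Post-stratifying to population shares instead:
  0.7×37.4 + 0.1×20.4 + 0.2×12.7 = 30.76%
Difference = 30.76 − 23.4238 = 7.3362 pp.

+7.3 percentage points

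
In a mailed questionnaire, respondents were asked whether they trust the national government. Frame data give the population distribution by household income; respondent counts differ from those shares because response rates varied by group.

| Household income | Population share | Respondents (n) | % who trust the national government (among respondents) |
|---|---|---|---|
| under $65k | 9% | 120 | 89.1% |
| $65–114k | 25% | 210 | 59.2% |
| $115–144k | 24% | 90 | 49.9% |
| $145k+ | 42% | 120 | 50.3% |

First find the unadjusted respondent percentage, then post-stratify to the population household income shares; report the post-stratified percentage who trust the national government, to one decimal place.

55.9%

Naive respondent-only estimate (weights = respondent counts):
  (120/540)×89.1 + (210/540)×59.2 + (90/540)×49.9 + (120/540)×50.3 = 62.3167%
Post-stratified estimate weights by population shares:
  0.09×89.1 + 0.25×59.2 + 0.24×49.9 + 0.42×50.3 = 55.921%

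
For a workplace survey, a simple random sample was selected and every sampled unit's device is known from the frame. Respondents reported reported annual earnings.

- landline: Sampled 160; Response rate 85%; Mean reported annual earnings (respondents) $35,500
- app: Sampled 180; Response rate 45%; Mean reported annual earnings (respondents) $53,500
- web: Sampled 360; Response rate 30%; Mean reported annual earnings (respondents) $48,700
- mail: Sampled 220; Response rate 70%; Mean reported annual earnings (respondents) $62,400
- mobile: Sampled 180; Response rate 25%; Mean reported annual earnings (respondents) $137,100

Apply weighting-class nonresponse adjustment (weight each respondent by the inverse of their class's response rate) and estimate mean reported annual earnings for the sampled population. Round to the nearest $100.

Inverse-response-rate weighting restores each class to its sampled count, so class totals weight by n_sampled:
  landline: 160 × 35,500 = 5,680,000
  app: 180 × 53,500 = 9,630,000
  web: 360 × 48,700 = 17,532,000
  mail: 220 × 62,400 = 13,728,000
  mobile: 180 × 137,100 = 24,678,000
Adjusted estimate = 71,248,000 / 1,100 = 64770.9 → $64,800.

$64,800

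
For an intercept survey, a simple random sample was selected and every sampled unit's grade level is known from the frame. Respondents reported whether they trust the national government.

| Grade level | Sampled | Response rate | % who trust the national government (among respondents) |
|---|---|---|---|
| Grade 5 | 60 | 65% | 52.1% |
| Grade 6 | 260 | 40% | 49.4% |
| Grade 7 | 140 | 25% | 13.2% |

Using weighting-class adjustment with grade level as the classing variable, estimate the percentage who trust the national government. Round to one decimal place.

38.7%

With weight = n_sampled/n_responded per class, the weighted class total is n_sampled:
  Grade 5: 60 × 52.1 = 3126
  Grade 6: 260 × 49.4 = 12,844
  Grade 7: 140 × 13.2 = 1848
Adjusted estimate = 17,818 / 460 = 38.7348 → 38.7%.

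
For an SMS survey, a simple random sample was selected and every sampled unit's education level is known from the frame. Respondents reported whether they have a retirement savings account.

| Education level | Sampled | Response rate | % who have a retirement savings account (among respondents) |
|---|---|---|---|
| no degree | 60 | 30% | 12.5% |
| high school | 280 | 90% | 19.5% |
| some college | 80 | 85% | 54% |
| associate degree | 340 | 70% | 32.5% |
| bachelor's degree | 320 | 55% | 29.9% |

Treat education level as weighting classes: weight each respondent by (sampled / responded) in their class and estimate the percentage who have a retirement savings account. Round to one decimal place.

28.8%

Weighting each respondent by the inverse class response rate inflates each class back to its sampled size, so the class weight is n_sampled:
  no degree: 60 × 12.5 = 750
  high school: 280 × 19.5 = 5460
  some college: 80 × 54 = 4320
  associate degree: 340 × 32.5 = 11,050
  bachelor's degree: 320 × 29.9 = 9568
Adjusted estimate = 31,148 / 1,080 = 28.8407 → 28.8%.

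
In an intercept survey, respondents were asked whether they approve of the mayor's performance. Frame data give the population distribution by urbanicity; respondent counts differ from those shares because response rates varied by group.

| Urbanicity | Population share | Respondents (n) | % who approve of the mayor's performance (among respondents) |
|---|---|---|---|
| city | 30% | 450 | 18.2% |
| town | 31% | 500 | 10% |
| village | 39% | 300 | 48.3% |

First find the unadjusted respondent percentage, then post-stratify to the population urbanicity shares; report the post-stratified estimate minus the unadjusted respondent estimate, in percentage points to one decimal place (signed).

Without adjustment, the pooled respondent share is:
  (450/1250)×18.2 + (500/1250)×10 + (300/1250)×48.3 = 22.144%
Post-stratified estimate weights by population shares:
  0.3×18.2 + 0.31×10 + 0.39×48.3 = 27.397%
Difference = 27.397 − 22.144 = 5.253 pp.

+5.3 percentage points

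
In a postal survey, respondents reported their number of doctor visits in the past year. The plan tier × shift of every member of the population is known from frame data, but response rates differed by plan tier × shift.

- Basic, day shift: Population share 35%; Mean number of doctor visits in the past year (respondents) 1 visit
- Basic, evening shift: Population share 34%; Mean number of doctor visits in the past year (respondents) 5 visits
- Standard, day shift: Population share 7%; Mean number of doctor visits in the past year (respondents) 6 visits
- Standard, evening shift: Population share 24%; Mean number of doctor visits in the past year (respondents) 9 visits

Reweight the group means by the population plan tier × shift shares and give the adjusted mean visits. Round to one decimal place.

Reweight to the known plan tier × shift distribution:
  Basic, day shift: 0.35 × 1 = 0.35
  Basic, evening shift: 0.34 × 5 = 1.7
  Standard, day shift: 0.07 × 6 = 0.42
  Standard, evening shift: 0.24 × 9 = 2.16
Post-stratified estimate = 4.63 → 4.6.

4.6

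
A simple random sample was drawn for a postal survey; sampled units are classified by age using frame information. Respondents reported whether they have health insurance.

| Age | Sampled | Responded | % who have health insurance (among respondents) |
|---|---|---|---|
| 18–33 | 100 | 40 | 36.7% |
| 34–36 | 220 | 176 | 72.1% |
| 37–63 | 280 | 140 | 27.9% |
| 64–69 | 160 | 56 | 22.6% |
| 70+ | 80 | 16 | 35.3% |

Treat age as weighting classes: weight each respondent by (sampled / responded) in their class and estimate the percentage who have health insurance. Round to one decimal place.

40.2%

Class response rates: 18–33 40/100 = 40%, 34–36 176/220 = 80%, 37–63 140/280 = 50%, 64–69 56/160 = 35%, 70+ 16/80 = 20%.
Inverse-response-rate weighting restores each class to its sampled count, so class totals weight by n_sampled:
  18–33: 100 × 36.7 = 3670
  34–36: 220 × 72.1 = 15862
  37–63: 280 × 27.9 = 7812
  64–69: 160 × 22.6 = 3616
  70+: 80 × 35.3 = 2824
Adjusted estimate = 33,784 / 840 = 40.219 → 40.2%.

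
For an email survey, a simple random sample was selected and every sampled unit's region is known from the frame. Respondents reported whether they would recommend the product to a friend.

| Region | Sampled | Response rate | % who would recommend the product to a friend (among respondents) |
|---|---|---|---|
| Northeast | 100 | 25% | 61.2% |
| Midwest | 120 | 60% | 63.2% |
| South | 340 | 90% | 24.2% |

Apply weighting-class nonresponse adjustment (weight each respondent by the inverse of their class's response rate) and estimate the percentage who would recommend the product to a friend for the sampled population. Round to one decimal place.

39.2%

With weight = n_sampled/n_responded per class, the weighted class total is n_sampled:
  Northeast: 100 × 61.2 = 6120
  Midwest: 120 × 63.2 = 7584
  South: 340 × 24.2 = 8228
Adjusted estimate = 21,932 / 560 = 39.1643 → 39.2%.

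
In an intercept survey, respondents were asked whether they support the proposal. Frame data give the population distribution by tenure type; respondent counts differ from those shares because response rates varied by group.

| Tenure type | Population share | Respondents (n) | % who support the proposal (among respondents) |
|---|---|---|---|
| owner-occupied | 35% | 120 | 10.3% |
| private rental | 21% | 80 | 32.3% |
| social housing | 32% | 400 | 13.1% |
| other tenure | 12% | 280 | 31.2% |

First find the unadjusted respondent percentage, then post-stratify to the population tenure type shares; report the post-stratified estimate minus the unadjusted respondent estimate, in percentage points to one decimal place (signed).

-1.9 percentage points

Unadjusted (pooled respondent) estimate weights by respondent counts:
  (120/880)×10.3 + (80/880)×32.3 + (400/880)×13.1 + (280/880)×31.2 = 20.2227%
Post-stratified estimate weights by population shares:
  0.35×10.3 + 0.21×32.3 + 0.32×13.1 + 0.12×31.2 = 18.324%
Difference = 18.324 − 20.2227 = -1.8987 pp.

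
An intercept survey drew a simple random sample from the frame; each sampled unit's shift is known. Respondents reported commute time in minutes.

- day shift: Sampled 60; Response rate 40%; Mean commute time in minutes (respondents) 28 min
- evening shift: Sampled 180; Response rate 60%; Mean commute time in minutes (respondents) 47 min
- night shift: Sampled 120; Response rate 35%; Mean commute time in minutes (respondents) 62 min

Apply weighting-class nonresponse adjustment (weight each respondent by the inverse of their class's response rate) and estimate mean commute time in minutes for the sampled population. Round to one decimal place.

48.8

With weight = n_sampled/n_responded per class, the weighted class total is n_sampled:
  day shift: 60 × 28 = 1680
  evening shift: 180 × 47 = 8460
  night shift: 120 × 62 = 7440
Adjusted estimate = 17,580 / 360 = 48.8333 → 48.8.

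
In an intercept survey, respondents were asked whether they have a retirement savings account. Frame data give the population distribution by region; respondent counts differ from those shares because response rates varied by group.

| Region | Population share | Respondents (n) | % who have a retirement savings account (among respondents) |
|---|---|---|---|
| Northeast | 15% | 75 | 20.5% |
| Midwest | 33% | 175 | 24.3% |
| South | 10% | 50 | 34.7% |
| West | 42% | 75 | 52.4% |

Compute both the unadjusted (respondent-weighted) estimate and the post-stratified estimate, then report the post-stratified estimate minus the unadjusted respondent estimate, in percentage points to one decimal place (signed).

Unadjusted (pooled respondent) estimate weights by respondent counts:
  (75/375)×20.5 + (175/375)×24.3 + (50/375)×34.7 + (75/375)×52.4 = 30.5467%
Post-stratified estimate weights by population shares:
  0.15×20.5 + 0.33×24.3 + 0.1×34.7 + 0.42×52.4 = 36.572%
Difference = 36.572 − 30.5467 = 6.0253 pp.

+6.0 percentage points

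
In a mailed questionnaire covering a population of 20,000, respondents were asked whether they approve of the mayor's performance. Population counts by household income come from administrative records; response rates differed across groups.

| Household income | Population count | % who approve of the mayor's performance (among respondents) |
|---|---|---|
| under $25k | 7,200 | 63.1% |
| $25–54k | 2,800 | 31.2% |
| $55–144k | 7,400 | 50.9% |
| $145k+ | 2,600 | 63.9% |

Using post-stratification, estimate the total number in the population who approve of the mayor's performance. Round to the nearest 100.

Each cell contributes its population count × the respondent rate:
  under $25k: 7,200 × 63.1% = 4543.2
  $25–54k: 2,800 × 31.2% = 873.6
  $55–144k: 7,400 × 50.9% = 3766.6
  $145k+: 2,600 × 63.9% = 1661.4
Estimated total = 10844.8 → 10,800.

10,800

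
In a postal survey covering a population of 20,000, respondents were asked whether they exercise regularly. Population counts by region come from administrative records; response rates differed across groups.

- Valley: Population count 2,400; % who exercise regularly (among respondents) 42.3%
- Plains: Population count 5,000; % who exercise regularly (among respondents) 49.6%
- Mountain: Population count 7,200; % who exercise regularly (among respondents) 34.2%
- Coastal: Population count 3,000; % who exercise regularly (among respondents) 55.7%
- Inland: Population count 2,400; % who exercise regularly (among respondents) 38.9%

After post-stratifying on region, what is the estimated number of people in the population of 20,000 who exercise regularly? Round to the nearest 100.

Estimated count per cell = population count × respondent percentage:
  Valley: 2,400 × 42.3% = 1015.2
  Plains: 5,000 × 49.6% = 2480
  Mountain: 7,200 × 34.2% = 2462.4
  Coastal: 3,000 × 55.7% = 1671
  Inland: 2,400 × 38.9% = 933.6
Estimated total = 8562.2 → 8,600.

8,600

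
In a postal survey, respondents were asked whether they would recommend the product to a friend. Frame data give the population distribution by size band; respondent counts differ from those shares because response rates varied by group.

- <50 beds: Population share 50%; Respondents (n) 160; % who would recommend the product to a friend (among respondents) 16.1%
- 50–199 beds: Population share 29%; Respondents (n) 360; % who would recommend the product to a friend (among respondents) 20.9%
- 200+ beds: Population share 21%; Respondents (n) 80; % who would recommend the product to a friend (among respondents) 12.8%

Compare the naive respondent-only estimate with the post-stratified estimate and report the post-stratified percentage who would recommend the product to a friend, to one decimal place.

16.8%

Naive respondent-only estimate (weights = respondent counts):
  (160/600)×16.1 + (360/600)×20.9 + (80/600)×12.8 = 18.54%
Post-stratified estimate weights by population shares:
  0.5×16.1 + 0.29×20.9 + 0.21×12.8 = 16.799%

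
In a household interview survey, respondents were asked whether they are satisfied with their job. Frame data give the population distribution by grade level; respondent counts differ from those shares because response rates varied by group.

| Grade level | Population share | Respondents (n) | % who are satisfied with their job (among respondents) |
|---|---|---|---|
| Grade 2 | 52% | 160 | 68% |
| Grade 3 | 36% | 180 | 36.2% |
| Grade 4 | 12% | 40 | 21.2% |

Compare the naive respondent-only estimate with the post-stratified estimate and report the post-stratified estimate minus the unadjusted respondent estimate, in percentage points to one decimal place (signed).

Without adjustment, the pooled respondent share is:
  (160/380)×68 + (180/380)×36.2 + (40/380)×21.2 = 48.0105%
Post-stratified estimate weights by population shares:
  0.52×68 + 0.36×36.2 + 0.12×21.2 = 50.936%
Difference = 50.936 − 48.0105 = 2.9255 pp.

+2.9 percentage points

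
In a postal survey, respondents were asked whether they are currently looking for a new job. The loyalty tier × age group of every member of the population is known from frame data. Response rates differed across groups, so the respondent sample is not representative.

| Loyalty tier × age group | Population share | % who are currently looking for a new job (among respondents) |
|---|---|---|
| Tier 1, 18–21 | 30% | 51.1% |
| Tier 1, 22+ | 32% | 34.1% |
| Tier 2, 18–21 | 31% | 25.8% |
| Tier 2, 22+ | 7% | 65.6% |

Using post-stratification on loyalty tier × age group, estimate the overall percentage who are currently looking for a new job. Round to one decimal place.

Weight each group's respondent value by its population share:
  Tier 1, 18–21: 0.3 × 51.1 = 15.33
  Tier 1, 22+: 0.32 × 34.1 = 10.912
  Tier 2, 18–21: 0.31 × 25.8 = 7.998
  Tier 2, 22+: 0.07 × 65.6 = 4.592
Post-stratified estimate = 38.832 → 38.8%.

38.8%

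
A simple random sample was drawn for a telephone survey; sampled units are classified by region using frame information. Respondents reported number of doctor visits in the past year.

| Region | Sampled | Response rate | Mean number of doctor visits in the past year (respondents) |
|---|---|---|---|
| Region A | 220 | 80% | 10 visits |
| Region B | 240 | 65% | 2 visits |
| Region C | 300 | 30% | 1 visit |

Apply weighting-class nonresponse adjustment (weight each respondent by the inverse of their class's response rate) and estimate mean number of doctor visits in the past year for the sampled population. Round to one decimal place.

3.9

With weight = n_sampled/n_responded per class, the weighted class total is n_sampled:
  Region A: 220 × 10 = 2200
  Region B: 240 × 2 = 480
  Region C: 300 × 1 = 300
Adjusted estimate = 2980 / 760 = 3.92105 → 3.9.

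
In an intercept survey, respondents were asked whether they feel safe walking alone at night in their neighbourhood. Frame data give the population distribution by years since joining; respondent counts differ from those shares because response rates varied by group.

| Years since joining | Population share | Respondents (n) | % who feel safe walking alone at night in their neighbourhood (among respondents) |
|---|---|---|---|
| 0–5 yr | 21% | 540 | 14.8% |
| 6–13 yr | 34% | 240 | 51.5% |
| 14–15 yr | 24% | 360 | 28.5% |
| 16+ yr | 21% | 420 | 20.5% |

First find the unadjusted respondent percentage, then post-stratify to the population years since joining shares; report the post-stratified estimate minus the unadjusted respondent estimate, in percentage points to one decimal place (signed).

+6.6 percentage points

Unadjusted (pooled respondent) estimate weights by respondent counts:
  (540/1560)×14.8 + (240/1560)×51.5 + (360/1560)×28.5 + (420/1560)×20.5 = 25.1423%
Reweighting by population years since joining shares:
  0.21×14.8 + 0.34×51.5 + 0.24×28.5 + 0.21×20.5 = 31.763%
Difference = 31.763 − 25.1423 = 6.6207 pp.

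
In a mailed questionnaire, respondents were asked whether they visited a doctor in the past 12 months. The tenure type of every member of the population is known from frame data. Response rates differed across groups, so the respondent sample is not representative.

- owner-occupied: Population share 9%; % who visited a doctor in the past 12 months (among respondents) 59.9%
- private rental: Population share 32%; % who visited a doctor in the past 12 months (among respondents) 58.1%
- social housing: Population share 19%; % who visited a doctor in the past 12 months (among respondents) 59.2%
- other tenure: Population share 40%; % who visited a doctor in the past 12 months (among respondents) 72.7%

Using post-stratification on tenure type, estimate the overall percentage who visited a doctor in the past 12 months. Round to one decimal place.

Post-stratification weights by population share, not respondent share:
  owner-occupied: 0.09 × 59.9 = 5.391
  private rental: 0.32 × 58.1 = 18.592
  social housing: 0.19 × 59.2 = 11.248
  other tenure: 0.4 × 72.7 = 29.08
Post-stratified estimate = 64.311 → 64.3%.

64.3%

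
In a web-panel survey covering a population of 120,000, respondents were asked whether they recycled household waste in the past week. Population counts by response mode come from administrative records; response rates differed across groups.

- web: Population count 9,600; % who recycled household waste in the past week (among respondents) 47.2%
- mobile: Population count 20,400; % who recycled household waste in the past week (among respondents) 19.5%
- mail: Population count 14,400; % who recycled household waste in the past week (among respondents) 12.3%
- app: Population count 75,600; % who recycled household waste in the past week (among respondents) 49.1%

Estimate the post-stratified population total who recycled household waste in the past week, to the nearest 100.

Estimated count per cell = population count × respondent percentage:
  web: 9,600 × 47.2% = 4531.2
  mobile: 20,400 × 19.5% = 3978
  mail: 14,400 × 12.3% = 1771.2
  app: 75,600 × 49.1% = 37119.6
Estimated total = 47,400 → 47,400.

47,400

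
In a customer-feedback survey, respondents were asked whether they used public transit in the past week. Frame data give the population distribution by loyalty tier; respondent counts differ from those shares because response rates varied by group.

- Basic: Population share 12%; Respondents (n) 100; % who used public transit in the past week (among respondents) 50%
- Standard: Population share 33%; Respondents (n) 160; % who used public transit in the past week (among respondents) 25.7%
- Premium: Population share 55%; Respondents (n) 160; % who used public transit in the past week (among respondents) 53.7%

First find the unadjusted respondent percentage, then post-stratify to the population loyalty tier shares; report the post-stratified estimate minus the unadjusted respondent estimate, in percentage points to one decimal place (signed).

+1.9 percentage points

Naive respondent-only estimate (weights = respondent counts):
  (100/420)×50 + (160/420)×25.7 + (160/420)×53.7 = 42.1524%
Post-stratifying to population shares instead:
  0.12×50 + 0.33×25.7 + 0.55×53.7 = 44.016%
Difference = 44.016 − 42.1524 = 1.8636 pp.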